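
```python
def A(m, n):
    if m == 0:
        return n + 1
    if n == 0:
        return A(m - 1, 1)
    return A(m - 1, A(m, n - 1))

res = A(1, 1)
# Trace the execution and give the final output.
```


A(1, 1)
= A(0, A(1, 0))
First compute A(1, 0) = 2
= A(0, 2)
= 3


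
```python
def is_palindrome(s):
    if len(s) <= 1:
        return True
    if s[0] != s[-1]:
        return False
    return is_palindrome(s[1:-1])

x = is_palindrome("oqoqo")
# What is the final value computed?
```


is_palindrome("oqoqo")
"oqoqo": s[0]='o' == s[-1]='o' -> is_palindrome("qoq")
"qoq": s[0]='q' == s[-1]='q' -> is_palindrome("o")
"o": len <= 1 -> True
= True


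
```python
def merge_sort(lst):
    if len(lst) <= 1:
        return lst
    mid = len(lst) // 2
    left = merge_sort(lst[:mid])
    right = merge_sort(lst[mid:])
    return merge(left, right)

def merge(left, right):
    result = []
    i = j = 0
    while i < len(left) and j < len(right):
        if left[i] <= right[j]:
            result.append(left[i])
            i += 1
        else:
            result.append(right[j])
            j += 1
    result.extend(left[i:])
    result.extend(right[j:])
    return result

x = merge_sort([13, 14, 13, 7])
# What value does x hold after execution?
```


merge_sort([13, 14, 13, 7])
Split into [13, 14] and [13, 7]
Left sorted: [13, 14]
Right sorted: [7, 13]
Merge [13, 14] and [7, 13]
= [7, 13, 13, 14]


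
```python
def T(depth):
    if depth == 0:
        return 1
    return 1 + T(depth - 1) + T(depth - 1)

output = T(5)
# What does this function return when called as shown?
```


T(5)
= 1 + T(4) + T(4)
= 1 + 2 * T(4)
T(k) = 2^(k+1) - 1
T(0) = 1
T(1) = 3
T(2) = 7
T(3) = 15
T(4) = 31
T(5) = 2^6 - 1 = 63


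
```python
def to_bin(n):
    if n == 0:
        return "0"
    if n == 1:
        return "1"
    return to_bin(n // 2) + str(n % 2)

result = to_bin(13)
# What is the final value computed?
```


to_bin(13)
= to_bin(6) + "1"
= to_bin(3) + "0" + "1"
= to_bin(1) + "1" + "0" + "1"
= "1" + "1" + "0" + "1"
= "1101"


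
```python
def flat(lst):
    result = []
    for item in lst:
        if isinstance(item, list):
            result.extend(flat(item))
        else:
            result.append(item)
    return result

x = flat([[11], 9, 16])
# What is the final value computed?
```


flat([[11], 9, 16])
Processing each element:
  [11] is a list -> flat recursively -> [11]
  9 is not a list -> append 9
  16 is not a list -> append 16
= [11, 9, 16]


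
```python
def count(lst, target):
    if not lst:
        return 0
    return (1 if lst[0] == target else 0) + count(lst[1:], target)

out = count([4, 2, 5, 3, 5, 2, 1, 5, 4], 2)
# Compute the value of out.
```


count([4, 2, 5, 3, 5, 2, 1, 5, 4], 2)
lst[0]=4 != 2: 0 + count([2, 5, 3, 5, 2, 1, 5, 4], 2)
lst[0]=2 == 2: 1 + count([5, 3, 5, 2, 1, 5, 4], 2)
lst[0]=5 != 2: 0 + count([3, 5, 2, 1, 5, 4], 2)
lst[0]=3 != 2: 0 + count([5, 2, 1, 5, 4], 2)
lst[0]=5 != 2: 0 + count([2, 1, 5, 4], 2)
lst[0]=2 == 2: 1 + count([1, 5, 4], 2)
lst[0]=1 != 2: 0 + count([5, 4], 2)
lst[0]=5 != 2: 0 + count([4], 2)
lst[0]=4 != 2: 0 + count([], 2)
= 2


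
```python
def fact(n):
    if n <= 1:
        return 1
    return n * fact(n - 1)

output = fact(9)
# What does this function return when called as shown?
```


fact(9)
= 9 * fact(8)
= 9 * 8 * fact(7)
= 9 * 8 * 7 * fact(6)
= 9 * 8 * 7 * 6 * fact(5)
= 9 * 8 * 7 * 6 * 5 * fact(4)
= 9 * 8 * 7 * 6 * 5 * 4 * fact(3)
= 9 * 8 * 7 * 6 * 5 * 4 * 3 * fact(2)
= 9 * 8 * 7 * 6 * 5 * 4 * 3 * 2 * fact(1)
= 9 * 8 * 7 * 6 * 5 * 4 * 3 * 2 * 1
= 362880


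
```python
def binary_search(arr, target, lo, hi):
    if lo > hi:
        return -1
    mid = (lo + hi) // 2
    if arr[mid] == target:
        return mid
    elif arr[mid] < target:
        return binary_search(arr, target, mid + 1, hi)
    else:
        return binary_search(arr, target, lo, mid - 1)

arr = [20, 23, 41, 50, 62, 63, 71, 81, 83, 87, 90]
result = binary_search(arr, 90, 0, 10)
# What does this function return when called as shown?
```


binary_search(arr, 90, 0, 10)
lo=0, hi=10, mid=5, arr[mid]=63
63 < 90, search right half
lo=6, hi=10, mid=8, arr[mid]=83
83 < 90, search right half
lo=9, hi=10, mid=9, arr[mid]=87
87 < 90, search right half
lo=10, hi=10, mid=10, arr[mid]=90
arr[10] == 90, found at index 10
= 10


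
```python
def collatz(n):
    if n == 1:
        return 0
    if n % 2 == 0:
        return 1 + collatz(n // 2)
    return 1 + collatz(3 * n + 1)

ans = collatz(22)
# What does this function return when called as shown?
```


collatz(22)
22 is even -> collatz(11)
11 is odd -> 3*11+1 = 34 -> collatz(34)
34 is even -> collatz(17)
17 is odd -> 3*17+1 = 52 -> collatz(52)
52 is even -> collatz(26)
26 is even -> collatz(13)
13 is odd -> 3*13+1 = 40 -> collatz(40)
40 is even -> collatz(20)
20 is even -> collatz(10)
10 is even -> collatz(5)
5 is odd -> 3*5+1 = 16 -> collatz(16)
16 is even -> collatz(8)
8 is even -> collatz(4)
4 is even -> collatz(2)
2 is even -> collatz(1)
Reached 1 after 15 steps
= 15


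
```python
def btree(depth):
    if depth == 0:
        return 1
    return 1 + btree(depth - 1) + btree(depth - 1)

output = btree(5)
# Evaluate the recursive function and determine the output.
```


btree(5)
= 1 + btree(4) + btree(4)
= 1 + 2 * btree(4)
btree(k) = 2^(k+1) - 1
btree(0) = 1
btree(1) = 3
btree(2) = 7
btree(3) = 15
btree(4) = 31
btree(5) = 2^6 - 1 = 63


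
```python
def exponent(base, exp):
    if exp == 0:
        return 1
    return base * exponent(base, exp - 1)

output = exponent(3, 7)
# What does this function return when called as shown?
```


exponent(3, 7)
= 3 * exponent(3, 6)
= 3 * 3 * exponent(3, 5)
= 3 * 3 * 3 * exponent(3, 4)
= 3 * 3 * 3 * 3 * exponent(3, 3)
= 3 * 3 * 3 * 3 * 3 * exponent(3, 2)
= 3 * 3 * 3 * 3 * 3 * 3 * exponent(3, 1)
= 3 * 3 * 3 * 3 * 3 * 3 * 3 * exponent(3, 0)
= 3 * 3 * 3 * 3 * 3 * 3 * 3 * 1
= 2187


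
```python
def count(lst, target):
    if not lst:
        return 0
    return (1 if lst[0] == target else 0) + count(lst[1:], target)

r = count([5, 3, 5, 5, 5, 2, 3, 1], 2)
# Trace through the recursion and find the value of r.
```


count([5, 3, 5, 5, 5, 2, 3, 1], 2)
lst[0]=5 != 2: 0 + count([3, 5, 5, 5, 2, 3, 1], 2)
lst[0]=3 != 2: 0 + count([5, 5, 5, 2, 3, 1], 2)
lst[0]=5 != 2: 0 + count([5, 5, 2, 3, 1], 2)
lst[0]=5 != 2: 0 + count([5, 2, 3, 1], 2)
lst[0]=5 != 2: 0 + count([2, 3, 1], 2)
lst[0]=2 == 2: 1 + count([3, 1], 2)
lst[0]=3 != 2: 0 + count([1], 2)
lst[0]=1 != 2: 0 + count([], 2)
= 1


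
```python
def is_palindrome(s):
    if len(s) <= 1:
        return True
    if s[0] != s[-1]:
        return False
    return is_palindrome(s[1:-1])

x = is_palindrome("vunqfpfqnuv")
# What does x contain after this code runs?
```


is_palindrome("vunqfpfqnuv")
"vunqfpfqnuv": s[0]='v' == s[-1]='v' -> is_palindrome("unqfpfqnu")
"unqfpfqnu": s[0]='u' == s[-1]='u' -> is_palindrome("nqfpfqn")
"nqfpfqn": s[0]='n' == s[-1]='n' -> is_palindrome("qfpfq")
"qfpfq": s[0]='q' == s[-1]='q' -> is_palindrome("fpf")
"fpf": s[0]='f' == s[-1]='f' -> is_palindrome("p")
"p": len <= 1 -> True
= True


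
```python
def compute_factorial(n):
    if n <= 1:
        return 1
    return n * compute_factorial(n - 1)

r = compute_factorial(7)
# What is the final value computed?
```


compute_factorial(7)
= 7 * compute_factorial(6)
= 7 * 6 * compute_factorial(5)
= 7 * 6 * 5 * compute_factorial(4)
= 7 * 6 * 5 * 4 * compute_factorial(3)
= 7 * 6 * 5 * 4 * 3 * compute_factorial(2)
= 7 * 6 * 5 * 4 * 3 * 2 * compute_factorial(1)
= 7 * 6 * 5 * 4 * 3 * 2 * 1
= 5040


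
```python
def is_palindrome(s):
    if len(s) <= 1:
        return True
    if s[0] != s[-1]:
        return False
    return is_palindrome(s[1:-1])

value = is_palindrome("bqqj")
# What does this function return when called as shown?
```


is_palindrome("bqqj")
"bqqj": s[0]='b' != s[-1]='j' -> False
= False


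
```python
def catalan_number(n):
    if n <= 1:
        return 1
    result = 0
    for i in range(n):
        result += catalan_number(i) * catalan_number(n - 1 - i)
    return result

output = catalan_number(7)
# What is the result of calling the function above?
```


catalan_number(7)
= sum of catalan_number(i) * catalan_number(7-1-i) for i in 0..6
First compute sub-values bottom-up:
  catalan_number(0) = 1, catalan_number(1) = 1
  catalan_number(2) = 1*1 + 1*1 = 2
  catalan_number(3) = 1*2 + 1*1 + 2*1 = 5
  catalan_number(4) = 1*5 + 1*2 + 2*1 + 5*1 = 14
  catalan_number(5) = 1*14 + 1*5 + 2*2 + 5*1 + 14*1 = 42
  catalan_number(6) = 1*42 + 1*14 + 2*5 + 5*2 + 14*1 + 42*1 = 132
Now catalan_number(7):
  catalan_number(0)*catalan_number(6) = 1*132 = 132
  catalan_number(1)*catalan_number(5) = 1*42 = 42
  catalan_number(2)*catalan_number(4) = 2*14 = 28
  catalan_number(3)*catalan_number(3) = 5*5 = 25
  catalan_number(4)*catalan_number(2) = 14*2 = 28
  catalan_number(5)*catalan_number(1) = 42*1 = 42
  catalan_number(6)*catalan_number(0) = 132*1 = 132
= 132 + 42 + 28 + 25 + 28 + 42 + 132
= 429


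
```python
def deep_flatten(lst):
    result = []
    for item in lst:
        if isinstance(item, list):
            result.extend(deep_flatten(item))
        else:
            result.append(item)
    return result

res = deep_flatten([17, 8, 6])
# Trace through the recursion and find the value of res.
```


deep_flatten([17, 8, 6])
Processing each element:
  17 is not a list -> append 17
  8 is not a list -> append 8
  6 is not a list -> append 6
= [17, 8, 6]


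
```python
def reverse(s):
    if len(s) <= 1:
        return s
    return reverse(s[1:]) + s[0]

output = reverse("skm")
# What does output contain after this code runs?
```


reverse("skm")
= reverse("km") + "s"
= reverse("m") + "k" + "s"
= "m" + "k" + "s"
= "mks"


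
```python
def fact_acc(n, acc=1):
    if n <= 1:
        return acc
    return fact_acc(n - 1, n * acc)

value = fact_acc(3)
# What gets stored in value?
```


fact_acc(3, 1)
= fact_acc(2, 3 * 1) = fact_acc(2, 3)
= fact_acc(1, 2 * 3) = fact_acc(1, 6)
n <= 1, return acc = 6


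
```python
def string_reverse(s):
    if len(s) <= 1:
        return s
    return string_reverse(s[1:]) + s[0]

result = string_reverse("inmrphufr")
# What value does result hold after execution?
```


string_reverse("inmrphufr")
= string_reverse("nmrphufr") + "i"
= string_reverse("mrphufr") + "n" + "i"
= string_reverse("rphufr") + "m" + "n" + "i"
= string_reverse("phufr") + "r" + "m" + "n" + "i"
= string_reverse("hufr") + "p" + "r" + "m" + "n" + "i"
= string_reverse("ufr") + "h" + "p" + "r" + "m" + "n" + "i"
= string_reverse("fr") + "u" + "h" + "p" + "r" + "m" + "n" + "i"
= string_reverse("r") + "f" + "u" + "h" + "p" + "r" + "m" + "n" + "i"
= "r" + "f" + "u" + "h" + "p" + "r" + "m" + "n" + "i"
= "rfuhprmni"


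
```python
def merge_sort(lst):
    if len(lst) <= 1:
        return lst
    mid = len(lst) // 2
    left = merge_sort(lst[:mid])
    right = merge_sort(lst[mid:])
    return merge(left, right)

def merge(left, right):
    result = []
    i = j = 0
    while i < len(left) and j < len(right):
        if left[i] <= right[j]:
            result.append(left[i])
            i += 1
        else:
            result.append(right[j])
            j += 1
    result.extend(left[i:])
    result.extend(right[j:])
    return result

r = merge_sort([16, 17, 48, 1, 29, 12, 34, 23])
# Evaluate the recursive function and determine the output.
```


merge_sort([16, 17, 48, 1, 29, 12, 34, 23])
Split into [16, 17, 48, 1] and [29, 12, 34, 23]
Left sorted: [1, 16, 17, 48]
Right sorted: [12, 23, 29, 34]
Merge [1, 16, 17, 48] and [12, 23, 29, 34]
= [1, 12, 16, 17, 23, 29, 34, 48]


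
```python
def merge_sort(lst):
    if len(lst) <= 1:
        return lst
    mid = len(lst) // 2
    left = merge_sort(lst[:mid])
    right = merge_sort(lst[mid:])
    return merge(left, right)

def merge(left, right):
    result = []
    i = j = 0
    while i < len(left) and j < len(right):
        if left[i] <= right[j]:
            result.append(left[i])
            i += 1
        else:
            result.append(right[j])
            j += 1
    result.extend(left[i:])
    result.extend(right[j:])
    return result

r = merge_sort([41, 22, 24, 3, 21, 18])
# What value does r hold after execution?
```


merge_sort([41, 22, 24, 3, 21, 18])
Split into [41, 22, 24] and [3, 21, 18]
Left sorted: [22, 24, 41]
Right sorted: [3, 18, 21]
Merge [22, 24, 41] and [3, 18, 21]
= [3, 18, 21, 22, 24, 41]


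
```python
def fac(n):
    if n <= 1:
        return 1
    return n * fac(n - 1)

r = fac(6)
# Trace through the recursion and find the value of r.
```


fac(6)
= 6 * fac(5)
= 6 * 5 * fac(4)
= 6 * 5 * 4 * fac(3)
= 6 * 5 * 4 * 3 * fac(2)
= 6 * 5 * 4 * 3 * 2 * fac(1)
= 6 * 5 * 4 * 3 * 2 * 1
= 720


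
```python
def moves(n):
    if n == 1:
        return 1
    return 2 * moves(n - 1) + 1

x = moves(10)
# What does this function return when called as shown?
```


moves(10)
= 2 * moves(9) + 1
= 2 * (2 * moves(8) + 1) + 1
= 2 * (2 * (2 * moves(7) + 1) + 1) + 1
= 2 * (2 * (2 * (2 * moves(6) + 1) + 1) + 1) + 1
= 2 * (2 * (2 * (2 * (2 * moves(5) + 1) + 1) + 1) + 1) + 1
= 2 * (2 * (2 * (2 * (2 * (2 * moves(4) + 1) + 1) + 1) + 1) + 1) + 1
= 2 * (2 * (2 * (2 * (2 * (2 * (2 * moves(3) + 1) + 1) + 1) + 1) + 1) + 1) + 1
= 2 * (2 * (2 * (2 * (2 * (2 * (2 * (2 * moves(2) + 1) + 1) + 1) + 1) + 1) + 1) + 1) + 1
= 2 * (2 * (2 * (2 * (2 * (2 * (2 * (2 * (2 * moves(1) + 1) + 1) + 1) + 1) + 1) + 1) + 1) + 1) + 1
Now compute bottom-up:
moves(1) = 1
moves(2) = 2 * 1 + 1 = 3
moves(3) = 2 * 3 + 1 = 7
moves(4) = 2 * 7 + 1 = 15
moves(5) = 2 * 15 + 1 = 31
moves(6) = 2 * 31 + 1 = 63
moves(7) = 2 * 63 + 1 = 127
moves(8) = 2 * 127 + 1 = 255
moves(9) = 2 * 255 + 1 = 511
moves(10) = 2 * 511 + 1 = 1023
= 1023


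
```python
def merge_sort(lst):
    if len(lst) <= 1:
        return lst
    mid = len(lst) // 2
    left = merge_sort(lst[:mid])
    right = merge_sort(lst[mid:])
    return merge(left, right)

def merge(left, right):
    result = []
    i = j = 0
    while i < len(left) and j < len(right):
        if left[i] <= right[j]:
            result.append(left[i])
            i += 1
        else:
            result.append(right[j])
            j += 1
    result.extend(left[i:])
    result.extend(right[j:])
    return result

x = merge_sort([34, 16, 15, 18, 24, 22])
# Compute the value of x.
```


merge_sort([34, 16, 15, 18, 24, 22])
Split into [34, 16, 15] and [18, 24, 22]
Left sorted: [15, 16, 34]
Right sorted: [18, 22, 24]
Merge [15, 16, 34] and [18, 22, 24]
= [15, 16, 18, 22, 24, 34]


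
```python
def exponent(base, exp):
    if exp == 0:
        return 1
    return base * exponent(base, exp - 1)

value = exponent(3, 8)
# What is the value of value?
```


exponent(3, 8)
= 3 * exponent(3, 7)
= 3 * 3 * exponent(3, 6)
= 3 * 3 * 3 * exponent(3, 5)
= 3 * 3 * 3 * 3 * exponent(3, 4)
= 3 * 3 * 3 * 3 * 3 * exponent(3, 3)
= 3 * 3 * 3 * 3 * 3 * 3 * exponent(3, 2)
= 3 * 3 * 3 * 3 * 3 * 3 * 3 * exponent(3, 1)
= 3 * 3 * 3 * 3 * 3 * 3 * 3 * 3 * exponent(3, 0)
= 3 * 3 * 3 * 3 * 3 * 3 * 3 * 3 * 1
= 6561


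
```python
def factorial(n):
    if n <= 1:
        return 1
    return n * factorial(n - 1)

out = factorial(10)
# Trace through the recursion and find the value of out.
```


factorial(10)
= 10 * factorial(9)
= 10 * 9 * factorial(8)
= 10 * 9 * 8 * factorial(7)
= 10 * 9 * 8 * 7 * factorial(6)
= 10 * 9 * 8 * 7 * 6 * factorial(5)
= 10 * 9 * 8 * 7 * 6 * 5 * factorial(4)
= 10 * 9 * 8 * 7 * 6 * 5 * 4 * factorial(3)
= 10 * 9 * 8 * 7 * 6 * 5 * 4 * 3 * factorial(2)
= 10 * 9 * 8 * 7 * 6 * 5 * 4 * 3 * 2 * factorial(1)
= 10 * 9 * 8 * 7 * 6 * 5 * 4 * 3 * 2 * 1
= 3628800


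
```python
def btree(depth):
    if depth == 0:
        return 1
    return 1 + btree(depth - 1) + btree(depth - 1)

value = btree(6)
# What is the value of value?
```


btree(6)
= 1 + btree(5) + btree(5)
= 1 + 2 * btree(5)
btree(k) = 2^(k+1) - 1
btree(0) = 1
btree(1) = 3
btree(2) = 7
btree(3) = 15
btree(4) = 31
btree(6) = 2^7 - 1 = 127


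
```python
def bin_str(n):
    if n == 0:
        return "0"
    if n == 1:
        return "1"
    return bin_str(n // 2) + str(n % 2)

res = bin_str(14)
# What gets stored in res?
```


bin_str(14)
= bin_str(7) + "0"
= bin_str(3) + "1" + "0"
= bin_str(1) + "1" + "1" + "0"
= "1" + "1" + "1" + "0"
= "1110"


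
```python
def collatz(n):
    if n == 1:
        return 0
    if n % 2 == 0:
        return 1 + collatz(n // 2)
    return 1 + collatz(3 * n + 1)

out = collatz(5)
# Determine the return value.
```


collatz(5)
5 is odd -> 3*5+1 = 16 -> collatz(16)
16 is even -> collatz(8)
8 is even -> collatz(4)
4 is even -> collatz(2)
2 is even -> collatz(1)
Reached 1 after 5 steps
= 5


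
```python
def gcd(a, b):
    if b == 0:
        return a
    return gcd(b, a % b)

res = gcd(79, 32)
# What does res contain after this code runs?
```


gcd(79, 32)
= gcd(32, 79 % 32) = gcd(32, 15)
= gcd(15, 32 % 15) = gcd(15, 2)
= gcd(2, 15 % 2) = gcd(2, 1)
= gcd(1, 2 % 1) = gcd(1, 0)
b == 0, return a = 1


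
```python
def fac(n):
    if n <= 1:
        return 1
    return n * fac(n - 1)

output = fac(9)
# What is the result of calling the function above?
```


fac(9)
= 9 * fac(8)
= 9 * 8 * fac(7)
= 9 * 8 * 7 * fac(6)
= 9 * 8 * 7 * 6 * fac(5)
= 9 * 8 * 7 * 6 * 5 * fac(4)
= 9 * 8 * 7 * 6 * 5 * 4 * fac(3)
= 9 * 8 * 7 * 6 * 5 * 4 * 3 * fac(2)
= 9 * 8 * 7 * 6 * 5 * 4 * 3 * 2 * fac(1)
= 9 * 8 * 7 * 6 * 5 * 4 * 3 * 2 * 1
= 362880


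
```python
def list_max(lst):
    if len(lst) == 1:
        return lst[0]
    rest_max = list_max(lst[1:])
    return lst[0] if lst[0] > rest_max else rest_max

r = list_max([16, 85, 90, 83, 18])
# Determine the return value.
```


list_max([16, 85, 90, 83, 18])
= compare 16 with list_max([85, 90, 83, 18])
= compare 85 with list_max([90, 83, 18])
= compare 90 with list_max([83, 18])
= compare 83 with list_max([18])
Base: list_max([18]) = 18
compare 83 with 18: max = 83
compare 90 with 83: max = 90
compare 85 with 90: max = 90
compare 16 with 90: max = 90
= 90


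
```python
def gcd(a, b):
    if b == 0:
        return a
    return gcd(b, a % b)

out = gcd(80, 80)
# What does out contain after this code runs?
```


gcd(80, 80)
= gcd(80, 80 % 80) = gcd(80, 0)
b == 0, return a = 80


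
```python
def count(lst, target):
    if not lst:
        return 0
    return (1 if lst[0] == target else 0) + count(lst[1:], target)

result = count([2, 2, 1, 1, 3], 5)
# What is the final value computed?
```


count([2, 2, 1, 1, 3], 5)
lst[0]=2 != 5: 0 + count([2, 1, 1, 3], 5)
lst[0]=2 != 5: 0 + count([1, 1, 3], 5)
lst[0]=1 != 5: 0 + count([1, 3], 5)
lst[0]=1 != 5: 0 + count([3], 5)
lst[0]=3 != 5: 0 + count([], 5)
= 0


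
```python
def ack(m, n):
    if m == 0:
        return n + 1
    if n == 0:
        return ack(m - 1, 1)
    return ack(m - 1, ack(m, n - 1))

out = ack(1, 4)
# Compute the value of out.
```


ack(1, 4)
= ack(0, ack(1, 3))
First compute ack(1, 3) = 5
= ack(0, 5)
= 6


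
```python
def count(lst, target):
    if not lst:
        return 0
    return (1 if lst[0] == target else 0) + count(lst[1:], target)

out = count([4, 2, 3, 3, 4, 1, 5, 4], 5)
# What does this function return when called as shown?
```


count([4, 2, 3, 3, 4, 1, 5, 4], 5)
lst[0]=4 != 5: 0 + count([2, 3, 3, 4, 1, 5, 4], 5)
lst[0]=2 != 5: 0 + count([3, 3, 4, 1, 5, 4], 5)
lst[0]=3 != 5: 0 + count([3, 4, 1, 5, 4], 5)
lst[0]=3 != 5: 0 + count([4, 1, 5, 4], 5)
lst[0]=4 != 5: 0 + count([1, 5, 4], 5)
lst[0]=1 != 5: 0 + count([5, 4], 5)
lst[0]=5 == 5: 1 + count([4], 5)
lst[0]=4 != 5: 0 + count([], 5)
= 1


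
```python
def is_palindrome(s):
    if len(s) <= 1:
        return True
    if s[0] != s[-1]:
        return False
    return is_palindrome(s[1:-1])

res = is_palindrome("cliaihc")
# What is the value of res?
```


is_palindrome("cliaihc")
"cliaihc": s[0]='c' == s[-1]='c' -> is_palindrome("liaih")
"liaih": s[0]='l' != s[-1]='h' -> False
= False


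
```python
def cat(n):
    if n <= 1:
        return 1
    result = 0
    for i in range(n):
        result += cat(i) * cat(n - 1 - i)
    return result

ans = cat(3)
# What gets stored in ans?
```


cat(3)
= sum of cat(i) * cat(3-1-i) for i in 0..2
First compute sub-values bottom-up:
  cat(0) = 1, cat(1) = 1
  cat(2) = 1*1 + 1*1 = 2
Now cat(3):
  cat(0)*cat(2) = 1*2 = 2
  cat(1)*cat(1) = 1*1 = 1
  cat(2)*cat(0) = 2*1 = 2
= 2 + 1 + 2
= 5


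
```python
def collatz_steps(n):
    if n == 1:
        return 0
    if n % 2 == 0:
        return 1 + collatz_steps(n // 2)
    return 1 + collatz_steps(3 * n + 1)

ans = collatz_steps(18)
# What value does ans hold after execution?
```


collatz_steps(18)
18 is even -> collatz_steps(9)
9 is odd -> 3*9+1 = 28 -> collatz_steps(28)
28 is even -> collatz_steps(14)
14 is even -> collatz_steps(7)
7 is odd -> 3*7+1 = 22 -> collatz_steps(22)
22 is even -> collatz_steps(11)
11 is odd -> 3*11+1 = 34 -> collatz_steps(34)
34 is even -> collatz_steps(17)
17 is odd -> 3*17+1 = 52 -> collatz_steps(52)
52 is even -> collatz_steps(26)
26 is even -> collatz_steps(13)
13 is odd -> 3*13+1 = 40 -> collatz_steps(40)
40 is even -> collatz_steps(20)
20 is even -> collatz_steps(10)
10 is even -> collatz_steps(5)
5 is odd -> 3*5+1 = 16 -> collatz_steps(16)
16 is even -> collatz_steps(8)
8 is even -> collatz_steps(4)
4 is even -> collatz_steps(2)
2 is even -> collatz_steps(1)
Reached 1 after 20 steps
= 20


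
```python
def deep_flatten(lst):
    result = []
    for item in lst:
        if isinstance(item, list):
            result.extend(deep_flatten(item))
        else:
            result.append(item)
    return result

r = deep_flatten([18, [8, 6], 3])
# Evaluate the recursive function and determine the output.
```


deep_flatten([18, [8, 6], 3])
Processing each element:
  18 is not a list -> append 18
  [8, 6] is a list -> deep_flatten recursively -> [8, 6]
  3 is not a list -> append 3
= [18, 8, 6, 3]


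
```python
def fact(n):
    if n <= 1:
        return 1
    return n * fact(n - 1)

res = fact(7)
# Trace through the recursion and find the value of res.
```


fact(7)
= 7 * fact(6)
= 7 * 6 * fact(5)
= 7 * 6 * 5 * fact(4)
= 7 * 6 * 5 * 4 * fact(3)
= 7 * 6 * 5 * 4 * 3 * fact(2)
= 7 * 6 * 5 * 4 * 3 * 2 * fact(1)
= 7 * 6 * 5 * 4 * 3 * 2 * 1
= 5040


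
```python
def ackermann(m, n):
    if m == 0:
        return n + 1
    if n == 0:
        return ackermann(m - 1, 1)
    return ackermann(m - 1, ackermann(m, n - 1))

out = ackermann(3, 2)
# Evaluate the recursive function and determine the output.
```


ackermann(3, 2)
= ackermann(2, ackermann(3, 1))
First compute ackermann(3, 1) = 13
= ackermann(2, 13)
= 29


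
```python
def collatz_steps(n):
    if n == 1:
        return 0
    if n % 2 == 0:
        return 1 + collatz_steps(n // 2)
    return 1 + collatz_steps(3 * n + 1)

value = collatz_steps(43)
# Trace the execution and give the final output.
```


collatz_steps(43)
43 is odd -> 3*43+1 = 130 -> collatz_steps(130)
130 is even -> collatz_steps(65)
65 is odd -> 3*65+1 = 196 -> collatz_steps(196)
196 is even -> collatz_steps(98)
98 is even -> collatz_steps(49)
49 is odd -> 3*49+1 = 148 -> collatz_steps(148)
148 is even -> collatz_steps(74)
74 is even -> collatz_steps(37)
37 is odd -> 3*37+1 = 112 -> collatz_steps(112)
112 is even -> collatz_steps(56)
56 is even -> collatz_steps(28)
28 is even -> collatz_steps(14)
14 is even -> collatz_steps(7)
7 is odd -> 3*7+1 = 22 -> collatz_steps(22)
22 is even -> collatz_steps(11)
11 is odd -> 3*11+1 = 34 -> collatz_steps(34)
34 is even -> collatz_steps(17)
17 is odd -> 3*17+1 = 52 -> collatz_steps(52)
52 is even -> collatz_steps(26)
26 is even -> collatz_steps(13)
13 is odd -> 3*13+1 = 40 -> collatz_steps(40)
40 is even -> collatz_steps(20)
20 is even -> collatz_steps(10)
10 is even -> collatz_steps(5)
5 is odd -> 3*5+1 = 16 -> collatz_steps(16)
16 is even -> collatz_steps(8)
8 is even -> collatz_steps(4)
4 is even -> collatz_steps(2)
2 is even -> collatz_steps(1)
Reached 1 after 29 steps
= 29


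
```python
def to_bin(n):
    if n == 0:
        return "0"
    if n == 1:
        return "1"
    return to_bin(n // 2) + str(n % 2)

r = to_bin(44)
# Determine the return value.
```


to_bin(44)
= to_bin(22) + "0"
= to_bin(11) + "0" + "0"
= to_bin(5) + "1" + "0" + "0"
= to_bin(2) + "1" + "1" + "0" + "0"
= to_bin(1) + "0" + "1" + "1" + "0" + "0"
= "1" + "0" + "1" + "1" + "0" + "0"
= "101100"


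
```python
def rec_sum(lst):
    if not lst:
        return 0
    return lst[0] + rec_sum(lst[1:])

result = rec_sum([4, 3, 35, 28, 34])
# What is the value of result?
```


rec_sum([4, 3, 35, 28, 34])
= 4 + rec_sum([3, 35, 28, 34])
= 4 + 3 + rec_sum([35, 28, 34])
= 4 + 3 + 35 + rec_sum([28, 34])
= 4 + 3 + 35 + 28 + rec_sum([34])
= 4 + 3 + 35 + 28 + 34 + rec_sum([])
= 4 + 3 + 35 + 28 + 34 + 0
= 104


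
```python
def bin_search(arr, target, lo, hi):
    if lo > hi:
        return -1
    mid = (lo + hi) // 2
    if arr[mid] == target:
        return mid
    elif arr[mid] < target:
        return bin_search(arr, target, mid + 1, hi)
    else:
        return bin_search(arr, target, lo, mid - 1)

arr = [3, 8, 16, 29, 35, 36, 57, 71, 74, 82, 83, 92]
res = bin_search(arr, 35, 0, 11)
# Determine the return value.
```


bin_search(arr, 35, 0, 11)
lo=0, hi=11, mid=5, arr[mid]=36
36 > 35, search left half
lo=0, hi=4, mid=2, arr[mid]=16
16 < 35, search right half
lo=3, hi=4, mid=3, arr[mid]=29
29 < 35, search right half
lo=4, hi=4, mid=4, arr[mid]=35
arr[4] == 35, found at index 4
= 4


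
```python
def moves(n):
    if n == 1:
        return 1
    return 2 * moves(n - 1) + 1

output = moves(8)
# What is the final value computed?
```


moves(8)
= 2 * moves(7) + 1
= 2 * (2 * moves(6) + 1) + 1
= 2 * (2 * (2 * moves(5) + 1) + 1) + 1
= 2 * (2 * (2 * (2 * moves(4) + 1) + 1) + 1) + 1
= 2 * (2 * (2 * (2 * (2 * moves(3) + 1) + 1) + 1) + 1) + 1
= 2 * (2 * (2 * (2 * (2 * (2 * moves(2) + 1) + 1) + 1) + 1) + 1) + 1
= 2 * (2 * (2 * (2 * (2 * (2 * (2 * moves(1) + 1) + 1) + 1) + 1) + 1) + 1) + 1
Now compute bottom-up:
moves(1) = 1
moves(2) = 2 * 1 + 1 = 3
moves(3) = 2 * 3 + 1 = 7
moves(4) = 2 * 7 + 1 = 15
moves(5) = 2 * 15 + 1 = 31
moves(6) = 2 * 31 + 1 = 63
moves(7) = 2 * 63 + 1 = 127
moves(8) = 2 * 127 + 1 = 255
= 255


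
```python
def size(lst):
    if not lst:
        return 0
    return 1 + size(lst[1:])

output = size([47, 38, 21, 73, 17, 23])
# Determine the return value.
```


size([47, 38, 21, 73, 17, 23])
= 1 + size([38, 21, 73, 17, 23])
= 1 + 1 + size([21, 73, 17, 23])
= 1 + 1 + 1 + size([73, 17, 23])
= 1 + 1 + 1 + 1 + size([17, 23])
= 1 + 1 + 1 + 1 + 1 + size([23])
= 1 + 1 + 1 + 1 + 1 + 1 + size([])
= 1 + 1 + 1 + 1 + 1 + 1 + 0
= 6


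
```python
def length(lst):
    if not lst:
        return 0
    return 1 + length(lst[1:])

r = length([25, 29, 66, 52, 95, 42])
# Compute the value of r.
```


length([25, 29, 66, 52, 95, 42])
= 1 + length([29, 66, 52, 95, 42])
= 1 + 1 + length([66, 52, 95, 42])
= 1 + 1 + 1 + length([52, 95, 42])
= 1 + 1 + 1 + 1 + length([95, 42])
= 1 + 1 + 1 + 1 + 1 + length([42])
= 1 + 1 + 1 + 1 + 1 + 1 + length([])
= 1 + 1 + 1 + 1 + 1 + 1 + 0
= 6


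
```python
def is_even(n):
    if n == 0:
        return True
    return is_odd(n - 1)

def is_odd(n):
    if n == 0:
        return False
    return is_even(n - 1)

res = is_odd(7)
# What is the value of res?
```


is_odd(7)
= is_even(6)
= is_odd(5)
= is_even(4)
= is_odd(3)
= is_even(2)
= is_odd(1)
= is_even(0)
n == 0: return True
= True


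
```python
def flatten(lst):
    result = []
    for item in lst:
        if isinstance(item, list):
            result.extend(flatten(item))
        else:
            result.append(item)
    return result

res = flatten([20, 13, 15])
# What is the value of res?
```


flatten([20, 13, 15])
Processing each element:
  20 is not a list -> append 20
  13 is not a list -> append 13
  15 is not a list -> append 15
= [20, 13, 15]


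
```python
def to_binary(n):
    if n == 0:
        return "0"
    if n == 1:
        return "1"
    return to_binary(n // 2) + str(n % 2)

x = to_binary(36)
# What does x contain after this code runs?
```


to_binary(36)
= to_binary(18) + "0"
= to_binary(9) + "0" + "0"
= to_binary(4) + "1" + "0" + "0"
= to_binary(2) + "0" + "1" + "0" + "0"
= to_binary(1) + "0" + "0" + "1" + "0" + "0"
= "1" + "0" + "0" + "1" + "0" + "0"
= "100100"


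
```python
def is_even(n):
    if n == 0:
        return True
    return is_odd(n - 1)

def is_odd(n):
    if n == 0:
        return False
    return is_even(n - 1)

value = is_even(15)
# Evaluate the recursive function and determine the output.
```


is_even(15)
= is_odd(14)
= is_even(13)
= is_odd(12)
= is_even(11)
= is_odd(10)
= is_even(9)
= is_odd(8)
= is_even(7)
= is_odd(6)
= is_even(5)
= is_odd(4)
= is_even(3)
= is_odd(2)
= is_even(1)
= is_odd(0)
n == 0: return False
= False


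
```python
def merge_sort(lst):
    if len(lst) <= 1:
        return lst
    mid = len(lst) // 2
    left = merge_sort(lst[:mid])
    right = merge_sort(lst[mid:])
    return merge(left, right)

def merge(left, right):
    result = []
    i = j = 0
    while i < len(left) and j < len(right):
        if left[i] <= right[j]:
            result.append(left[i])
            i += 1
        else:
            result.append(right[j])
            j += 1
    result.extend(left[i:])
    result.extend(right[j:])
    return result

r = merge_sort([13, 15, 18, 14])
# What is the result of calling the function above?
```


merge_sort([13, 15, 18, 14])
Split into [13, 15] and [18, 14]
Left sorted: [13, 15]
Right sorted: [14, 18]
Merge [13, 15] and [14, 18]
= [13, 14, 15, 18]


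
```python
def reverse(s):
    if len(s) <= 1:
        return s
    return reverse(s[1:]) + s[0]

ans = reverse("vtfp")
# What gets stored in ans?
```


reverse("vtfp")
= reverse("tfp") + "v"
= reverse("fp") + "t" + "v"
= reverse("p") + "f" + "t" + "v"
= "p" + "f" + "t" + "v"
= "pftv"


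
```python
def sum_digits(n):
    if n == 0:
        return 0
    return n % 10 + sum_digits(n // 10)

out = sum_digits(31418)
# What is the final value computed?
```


sum_digits(31418)
= 8 + sum_digits(3141)
= 8 + 1 + sum_digits(314)
= 8 + 1 + 4 + sum_digits(31)
= 8 + 1 + 4 + 1 + sum_digits(3)
= 8 + 1 + 4 + 1 + 3 + sum_digits(0)
= 8 + 1 + 4 + 1 + 3 + 0
= 17


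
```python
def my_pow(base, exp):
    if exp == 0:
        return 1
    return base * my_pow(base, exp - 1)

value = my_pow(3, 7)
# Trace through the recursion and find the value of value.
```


my_pow(3, 7)
= 3 * my_pow(3, 6)
= 3 * 3 * my_pow(3, 5)
= 3 * 3 * 3 * my_pow(3, 4)
= 3 * 3 * 3 * 3 * my_pow(3, 3)
= 3 * 3 * 3 * 3 * 3 * my_pow(3, 2)
= 3 * 3 * 3 * 3 * 3 * 3 * my_pow(3, 1)
= 3 * 3 * 3 * 3 * 3 * 3 * 3 * my_pow(3, 0)
= 3 * 3 * 3 * 3 * 3 * 3 * 3 * 1
= 2187


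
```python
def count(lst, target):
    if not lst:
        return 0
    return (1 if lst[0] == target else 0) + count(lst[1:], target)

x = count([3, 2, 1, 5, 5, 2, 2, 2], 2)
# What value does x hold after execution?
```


count([3, 2, 1, 5, 5, 2, 2, 2], 2)
lst[0]=3 != 2: 0 + count([2, 1, 5, 5, 2, 2, 2], 2)
lst[0]=2 == 2: 1 + count([1, 5, 5, 2, 2, 2], 2)
lst[0]=1 != 2: 0 + count([5, 5, 2, 2, 2], 2)
lst[0]=5 != 2: 0 + count([5, 2, 2, 2], 2)
lst[0]=5 != 2: 0 + count([2, 2, 2], 2)
lst[0]=2 == 2: 1 + count([2, 2], 2)
lst[0]=2 == 2: 1 + count([2], 2)
lst[0]=2 == 2: 1 + count([], 2)
= 4


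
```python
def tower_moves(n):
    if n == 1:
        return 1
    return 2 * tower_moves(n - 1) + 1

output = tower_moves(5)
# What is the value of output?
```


tower_moves(5)
= 2 * tower_moves(4) + 1
= 2 * (2 * tower_moves(3) + 1) + 1
= 2 * (2 * (2 * tower_moves(2) + 1) + 1) + 1
= 2 * (2 * (2 * (2 * tower_moves(1) + 1) + 1) + 1) + 1
Now compute bottom-up:
tower_moves(1) = 1
tower_moves(2) = 2 * 1 + 1 = 3
tower_moves(3) = 2 * 3 + 1 = 7
tower_moves(4) = 2 * 7 + 1 = 15
tower_moves(5) = 2 * 15 + 1 = 31
= 31


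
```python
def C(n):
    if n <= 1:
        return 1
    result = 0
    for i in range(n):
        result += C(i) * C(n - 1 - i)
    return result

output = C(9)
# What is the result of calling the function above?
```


C(9)
= sum of C(i) * C(9-1-i) for i in 0..8
First compute sub-values bottom-up:
  C(0) = 1, C(1) = 1
  C(2) = 1*1 + 1*1 = 2
  C(3) = 1*2 + 1*1 + 2*1 = 5
  C(4) = 1*5 + 1*2 + 2*1 + 5*1 = 14
  C(5) = 1*14 + 1*5 + 2*2 + 5*1 + 14*1 = 42
  C(6) = 1*42 + 1*14 + 2*5 + 5*2 + 14*1 + 42*1 = 132
  C(7) = 1*132 + 1*42 + 2*14 + 5*5 + 14*2 + 42*1 + 132*1 = 429
  C(8) = 1*429 + 1*132 + 2*42 + 5*14 + 14*5 + 42*2 + 132*1 + 429*1 = 1430
Now C(9):
  C(0)*C(8) = 1*1430 = 1430
  C(1)*C(7) = 1*429 = 429
  C(2)*C(6) = 2*132 = 264
  C(3)*C(5) = 5*42 = 210
  C(4)*C(4) = 14*14 = 196
  C(5)*C(3) = 42*5 = 210
  C(6)*C(2) = 132*2 = 264
  C(7)*C(1) = 429*1 = 429
  C(8)*C(0) = 1430*1 = 1430
= 1430 + 429 + 264 + 210 + 196 + 210 + 264 + 429 + 1430
= 4862


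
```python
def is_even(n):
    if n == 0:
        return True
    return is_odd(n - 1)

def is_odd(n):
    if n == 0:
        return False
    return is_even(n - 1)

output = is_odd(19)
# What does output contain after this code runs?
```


is_odd(19)
= is_even(18)
= is_odd(17)
= is_even(16)
= is_odd(15)
= is_even(14)
= is_odd(13)
= is_even(12)
= is_odd(11)
= is_even(10)
= is_odd(9)
= is_even(8)
= is_odd(7)
= is_even(6)
= is_odd(5)
= is_even(4)
= is_odd(3)
= is_even(2)
= is_odd(1)
= is_even(0)
n == 0: return True
= True


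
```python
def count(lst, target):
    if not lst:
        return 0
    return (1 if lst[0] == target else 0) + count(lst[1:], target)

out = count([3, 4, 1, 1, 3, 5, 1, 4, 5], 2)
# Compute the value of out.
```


count([3, 4, 1, 1, 3, 5, 1, 4, 5], 2)
lst[0]=3 != 2: 0 + count([4, 1, 1, 3, 5, 1, 4, 5], 2)
lst[0]=4 != 2: 0 + count([1, 1, 3, 5, 1, 4, 5], 2)
lst[0]=1 != 2: 0 + count([1, 3, 5, 1, 4, 5], 2)
lst[0]=1 != 2: 0 + count([3, 5, 1, 4, 5], 2)
lst[0]=3 != 2: 0 + count([5, 1, 4, 5], 2)
lst[0]=5 != 2: 0 + count([1, 4, 5], 2)
lst[0]=1 != 2: 0 + count([4, 5], 2)
lst[0]=4 != 2: 0 + count([5], 2)
lst[0]=5 != 2: 0 + count([], 2)
= 0


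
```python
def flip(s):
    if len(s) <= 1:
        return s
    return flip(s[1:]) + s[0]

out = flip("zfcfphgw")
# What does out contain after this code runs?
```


flip("zfcfphgw")
= flip("fcfphgw") + "z"
= flip("cfphgw") + "f" + "z"
= flip("fphgw") + "c" + "f" + "z"
= flip("phgw") + "f" + "c" + "f" + "z"
= flip("hgw") + "p" + "f" + "c" + "f" + "z"
= flip("gw") + "h" + "p" + "f" + "c" + "f" + "z"
= flip("w") + "g" + "h" + "p" + "f" + "c" + "f" + "z"
= "w" + "g" + "h" + "p" + "f" + "c" + "f" + "z"
= "wghpfcfz"


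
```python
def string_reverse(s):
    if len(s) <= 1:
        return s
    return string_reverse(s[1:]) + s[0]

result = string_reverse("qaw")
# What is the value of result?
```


string_reverse("qaw")
= string_reverse("aw") + "q"
= string_reverse("w") + "a" + "q"
= "w" + "a" + "q"
= "waq"


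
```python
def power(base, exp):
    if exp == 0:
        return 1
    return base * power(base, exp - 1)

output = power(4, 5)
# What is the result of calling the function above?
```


power(4, 5)
= 4 * power(4, 4)
= 4 * 4 * power(4, 3)
= 4 * 4 * 4 * power(4, 2)
= 4 * 4 * 4 * 4 * power(4, 1)
= 4 * 4 * 4 * 4 * 4 * power(4, 0)
= 4 * 4 * 4 * 4 * 4 * 1
= 1024


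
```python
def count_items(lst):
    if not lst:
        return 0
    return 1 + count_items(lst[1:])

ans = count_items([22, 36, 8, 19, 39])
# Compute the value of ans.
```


count_items([22, 36, 8, 19, 39])
= 1 + count_items([36, 8, 19, 39])
= 1 + 1 + count_items([8, 19, 39])
= 1 + 1 + 1 + count_items([19, 39])
= 1 + 1 + 1 + 1 + count_items([39])
= 1 + 1 + 1 + 1 + 1 + count_items([])
= 1 + 1 + 1 + 1 + 1 + 0
= 5


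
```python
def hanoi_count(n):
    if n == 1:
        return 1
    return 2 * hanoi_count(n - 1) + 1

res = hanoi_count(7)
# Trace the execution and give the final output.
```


hanoi_count(7)
= 2 * hanoi_count(6) + 1
= 2 * (2 * hanoi_count(5) + 1) + 1
= 2 * (2 * (2 * hanoi_count(4) + 1) + 1) + 1
= 2 * (2 * (2 * (2 * hanoi_count(3) + 1) + 1) + 1) + 1
= 2 * (2 * (2 * (2 * (2 * hanoi_count(2) + 1) + 1) + 1) + 1) + 1
= 2 * (2 * (2 * (2 * (2 * (2 * hanoi_count(1) + 1) + 1) + 1) + 1) + 1) + 1
Now compute bottom-up:
hanoi_count(1) = 1
hanoi_count(2) = 2 * 1 + 1 = 3
hanoi_count(3) = 2 * 3 + 1 = 7
hanoi_count(4) = 2 * 7 + 1 = 15
hanoi_count(5) = 2 * 15 + 1 = 31
hanoi_count(6) = 2 * 31 + 1 = 63
hanoi_count(7) = 2 * 63 + 1 = 127
= 127


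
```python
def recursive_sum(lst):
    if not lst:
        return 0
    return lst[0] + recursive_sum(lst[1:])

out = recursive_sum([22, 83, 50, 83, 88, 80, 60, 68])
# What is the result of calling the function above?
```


recursive_sum([22, 83, 50, 83, 88, 80, 60, 68])
= 22 + recursive_sum([83, 50, 83, 88, 80, 60, 68])
= 22 + 83 + recursive_sum([50, 83, 88, 80, 60, 68])
= 22 + 83 + 50 + recursive_sum([83, 88, 80, 60, 68])
= 22 + 83 + 50 + 83 + recursive_sum([88, 80, 60, 68])
= 22 + 83 + 50 + 83 + 88 + recursive_sum([80, 60, 68])
= 22 + 83 + 50 + 83 + 88 + 80 + recursive_sum([60, 68])
= 22 + 83 + 50 + 83 + 88 + 80 + 60 + recursive_sum([68])
= 22 + 83 + 50 + 83 + 88 + 80 + 60 + 68 + recursive_sum([])
= 22 + 83 + 50 + 83 + 88 + 80 + 60 + 68 + 0
= 534


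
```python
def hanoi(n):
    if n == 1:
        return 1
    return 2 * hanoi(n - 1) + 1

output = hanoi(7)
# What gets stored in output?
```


hanoi(7)
= 2 * hanoi(6) + 1
= 2 * (2 * hanoi(5) + 1) + 1
= 2 * (2 * (2 * hanoi(4) + 1) + 1) + 1
= 2 * (2 * (2 * (2 * hanoi(3) + 1) + 1) + 1) + 1
= 2 * (2 * (2 * (2 * (2 * hanoi(2) + 1) + 1) + 1) + 1) + 1
= 2 * (2 * (2 * (2 * (2 * (2 * hanoi(1) + 1) + 1) + 1) + 1) + 1) + 1
Now compute bottom-up:
hanoi(1) = 1
hanoi(2) = 2 * 1 + 1 = 3
hanoi(3) = 2 * 3 + 1 = 7
hanoi(4) = 2 * 7 + 1 = 15
hanoi(5) = 2 * 15 + 1 = 31
hanoi(6) = 2 * 31 + 1 = 63
hanoi(7) = 2 * 63 + 1 = 127
= 127


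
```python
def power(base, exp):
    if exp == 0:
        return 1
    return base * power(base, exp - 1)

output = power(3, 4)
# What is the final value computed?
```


power(3, 4)
= 3 * power(3, 3)
= 3 * 3 * power(3, 2)
= 3 * 3 * 3 * power(3, 1)
= 3 * 3 * 3 * 3 * power(3, 0)
= 3 * 3 * 3 * 3 * 1
= 81


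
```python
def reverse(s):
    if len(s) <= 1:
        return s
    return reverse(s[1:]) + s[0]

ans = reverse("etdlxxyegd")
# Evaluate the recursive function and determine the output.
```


reverse("etdlxxyegd")
= reverse("tdlxxyegd") + "e"
= reverse("dlxxyegd") + "t" + "e"
= reverse("lxxyegd") + "d" + "t" + "e"
= reverse("xxyegd") + "l" + "d" + "t" + "e"
= reverse("xyegd") + "x" + "l" + "d" + "t" + "e"
= reverse("yegd") + "x" + "x" + "l" + "d" + "t" + "e"
= reverse("egd") + "y" + "x" + "x" + "l" + "d" + "t" + "e"
= reverse("gd") + "e" + "y" + "x" + "x" + "l" + "d" + "t" + "e"
= reverse("d") + "g" + "e" + "y" + "x" + "x" + "l" + "d" + "t" + "e"
= "d" + "g" + "e" + "y" + "x" + "x" + "l" + "d" + "t" + "e"
= "dgeyxxldte"


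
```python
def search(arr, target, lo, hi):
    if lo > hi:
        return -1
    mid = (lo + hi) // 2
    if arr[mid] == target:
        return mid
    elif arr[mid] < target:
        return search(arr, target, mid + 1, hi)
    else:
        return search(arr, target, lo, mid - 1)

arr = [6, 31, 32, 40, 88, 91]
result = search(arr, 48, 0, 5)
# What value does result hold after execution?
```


search(arr, 48, 0, 5)
lo=0, hi=5, mid=2, arr[mid]=32
32 < 48, search right half
lo=3, hi=5, mid=4, arr[mid]=88
88 > 48, search left half
lo=3, hi=3, mid=3, arr[mid]=40
40 < 48, search right half
lo > hi, target not found, return -1
= -1


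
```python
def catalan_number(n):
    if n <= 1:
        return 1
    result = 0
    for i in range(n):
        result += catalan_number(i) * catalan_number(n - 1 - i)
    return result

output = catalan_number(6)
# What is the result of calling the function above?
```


catalan_number(6)
= sum of catalan_number(i) * catalan_number(6-1-i) for i in 0..5
First compute sub-values bottom-up:
  catalan_number(0) = 1, catalan_number(1) = 1
  catalan_number(2) = 1*1 + 1*1 = 2
  catalan_number(3) = 1*2 + 1*1 + 2*1 = 5
  catalan_number(4) = 1*5 + 1*2 + 2*1 + 5*1 = 14
  catalan_number(5) = 1*14 + 1*5 + 2*2 + 5*1 + 14*1 = 42
Now catalan_number(6):
  catalan_number(0)*catalan_number(5) = 1*42 = 42
  catalan_number(1)*catalan_number(4) = 1*14 = 14
  catalan_number(2)*catalan_number(3) = 2*5 = 10
  catalan_number(3)*catalan_number(2) = 5*2 = 10
  catalan_number(4)*catalan_number(1) = 14*1 = 14
  catalan_number(5)*catalan_number(0) = 42*1 = 42
= 42 + 14 + 10 + 10 + 14 + 42
= 132
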